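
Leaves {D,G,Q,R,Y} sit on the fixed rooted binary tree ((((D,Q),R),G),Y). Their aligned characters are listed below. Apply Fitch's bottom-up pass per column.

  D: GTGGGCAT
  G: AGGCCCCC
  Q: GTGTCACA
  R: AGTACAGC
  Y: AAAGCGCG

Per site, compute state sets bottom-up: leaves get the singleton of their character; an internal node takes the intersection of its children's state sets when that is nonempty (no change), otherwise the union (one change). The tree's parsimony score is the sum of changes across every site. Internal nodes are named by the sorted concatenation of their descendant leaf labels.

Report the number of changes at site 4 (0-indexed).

[col 0] DQ: children D:{G}, Q:{G} ∩→ {G}; cost 0
[col 0] DQR: children DQ:{G}, R:{A} ∪→ {A,G}; cost 1
[col 0] DGQR: children DQR:{A,G}, G:{A} ∩→ {A}; cost 0
[col 0] DGQRY: children DGQR:{A}, Y:{A} ∩→ {A}; cost 0
[col 1] DQ: children D:{T}, Q:{T} ∩→ {T}; cost 0
[col 1] DQR: children DQ:{T}, R:{G} ∪→ {G,T}; cost 1
[col 1] DGQR: children DQR:{G,T}, G:{G} ∩→ {G}; cost 0
[col 1] DGQRY: children DGQR:{G}, Y:{A} ∪→ {A,G}; cost 1
[col 2] DQ: children D:{G}, Q:{G} ∩→ {G}; cost 0
[col 2] DQR: children DQ:{G}, R:{T} ∪→ {G,T}; cost 1
[col 2] DGQR: children DQR:{G,T}, G:{G} ∩→ {G}; cost 0
[col 2] DGQRY: children DGQR:{G}, Y:{A} ∪→ {A,G}; cost 1
[col 3] DQ: children D:{G}, Q:{T} ∪→ {G,T}; cost 1
[col 3] DQR: children DQ:{G,T}, R:{A} ∪→ {A,G,T}; cost 1
[col 3] DGQR: children DQR:{A,G,T}, G:{C} ∪→ {A,C,G,T}; cost 1
[col 3] DGQRY: children DGQR:{A,C,G,T}, Y:{G} ∩→ {G}; cost 0
[col 4] DQ: children D:{G}, Q:{C} ∪→ {C,G}; cost 1
[col 4] DQR: children DQ:{C,G}, R:{C} ∩→ {C}; cost 0
[col 4] DGQR: children DQR:{C}, G:{C} ∩→ {C}; cost 0
[col 4] DGQRY: children DGQR:{C}, Y:{C} ∩→ {C}; cost 0
[col 5] DQ: children D:{C}, Q:{A} ∪→ {A,C}; cost 1
[col 5] DQR: children DQ:{A,C}, R:{A} ∩→ {A}; cost 0
[col 5] DGQR: children DQR:{A}, G:{C} ∪→ {A,C}; cost 1
[col 5] DGQRY: children DGQR:{A,C}, Y:{G} ∪→ {A,C,G}; cost 1
[col 6] DQ: children D:{A}, Q:{C} ∪→ {A,C}; cost 1
[col 6] DQR: children DQ:{A,C}, R:{G} ∪→ {A,C,G}; cost 1
[col 6] DGQR: children DQR:{A,C,G}, G:{C} ∩→ {C}; cost 0
[col 6] DGQRY: children DGQR:{C}, Y:{C} ∩→ {C}; cost 0
[col 7] DQ: children D:{T}, Q:{A} ∪→ {A,T}; cost 1
[col 7] DQR: children DQ:{A,T}, R:{C} ∪→ {A,C,T}; cost 1
[col 7] DGQR: children DQR:{A,C,T}, G:{C} ∩→ {C}; cost 0
[col 7] DGQRY: children DGQR:{C}, Y:{G} ∪→ {C,G}; cost 1
per-site changes: [1, 2, 2, 3, 1, 3, 2, 3]; total = 17

1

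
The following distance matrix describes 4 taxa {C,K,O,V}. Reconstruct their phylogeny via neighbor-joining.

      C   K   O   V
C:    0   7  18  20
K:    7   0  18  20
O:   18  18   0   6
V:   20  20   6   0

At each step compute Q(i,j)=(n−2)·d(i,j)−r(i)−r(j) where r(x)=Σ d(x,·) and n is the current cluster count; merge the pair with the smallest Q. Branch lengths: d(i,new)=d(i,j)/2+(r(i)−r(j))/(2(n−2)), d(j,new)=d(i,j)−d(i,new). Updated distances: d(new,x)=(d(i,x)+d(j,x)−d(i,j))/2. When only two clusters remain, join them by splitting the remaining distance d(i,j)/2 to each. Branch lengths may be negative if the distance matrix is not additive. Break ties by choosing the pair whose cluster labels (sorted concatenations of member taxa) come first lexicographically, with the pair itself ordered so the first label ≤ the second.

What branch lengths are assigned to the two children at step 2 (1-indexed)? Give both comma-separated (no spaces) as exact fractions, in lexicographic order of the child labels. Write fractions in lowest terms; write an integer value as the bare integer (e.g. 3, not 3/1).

25/2,2

1. join C+K (d=7, Q=-76) ⇒ CK; edges |C|=7/2, |K|=7/2
  updated: d(CK,O)=29/2, d(CK,V)=33/2
2. join CK+O (d=29/2, Q=-37) ⇒ CKO; edges |CK|=25/2, |O|=2
  updated: d(CKO,V)=4
3. join CKO+V (d=4) ⇒ CKOV; edges |CKO|=2, |V|=2
final tree: (((C:7/2,K:7/2):25/2,O:2):2,V:2)
total length: 51/2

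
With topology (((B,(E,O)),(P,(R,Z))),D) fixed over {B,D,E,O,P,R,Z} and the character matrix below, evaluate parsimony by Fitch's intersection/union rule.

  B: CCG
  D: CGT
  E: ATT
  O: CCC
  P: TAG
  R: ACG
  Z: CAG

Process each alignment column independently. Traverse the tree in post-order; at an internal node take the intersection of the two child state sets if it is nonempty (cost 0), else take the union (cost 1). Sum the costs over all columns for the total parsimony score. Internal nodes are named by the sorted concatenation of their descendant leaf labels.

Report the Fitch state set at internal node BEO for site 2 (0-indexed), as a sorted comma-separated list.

EO@0: {A} ∪ {C} = {A,C} (union, +1)
BEO@0: {C} ∩ {A,C} = {C} (intersection, +0)
RZ@0: {A} ∪ {C} = {A,C} (union, +1)
PRZ@0: {T} ∪ {A,C} = {A,C,T} (union, +1)
BEOPRZ@0: {C} ∩ {A,C,T} = {C} (intersection, +0)
BDEOPRZ@0: {C} ∩ {C} = {C} (intersection, +0)
EO@1: {T} ∪ {C} = {C,T} (union, +1)
BEO@1: {C} ∩ {C,T} = {C} (intersection, +0)
RZ@1: {C} ∪ {A} = {A,C} (union, +1)
PRZ@1: {A} ∩ {A,C} = {A} (intersection, +0)
BEOPRZ@1: {C} ∪ {A} = {A,C} (union, +1)
BDEOPRZ@1: {A,C} ∪ {G} = {A,C,G} (union, +1)
EO@2: {T} ∪ {C} = {C,T} (union, +1)
BEO@2: {G} ∪ {C,T} = {C,G,T} (union, +1)
RZ@2: {G} ∩ {G} = {G} (intersection, +0)
PRZ@2: {G} ∩ {G} = {G} (intersection, +0)
BEOPRZ@2: {C,G,T} ∩ {G} = {G} (intersection, +0)
BDEOPRZ@2: {G} ∪ {T} = {G,T} (union, +1)
per-site changes: [3, 4, 3]; total = 10

C,G,T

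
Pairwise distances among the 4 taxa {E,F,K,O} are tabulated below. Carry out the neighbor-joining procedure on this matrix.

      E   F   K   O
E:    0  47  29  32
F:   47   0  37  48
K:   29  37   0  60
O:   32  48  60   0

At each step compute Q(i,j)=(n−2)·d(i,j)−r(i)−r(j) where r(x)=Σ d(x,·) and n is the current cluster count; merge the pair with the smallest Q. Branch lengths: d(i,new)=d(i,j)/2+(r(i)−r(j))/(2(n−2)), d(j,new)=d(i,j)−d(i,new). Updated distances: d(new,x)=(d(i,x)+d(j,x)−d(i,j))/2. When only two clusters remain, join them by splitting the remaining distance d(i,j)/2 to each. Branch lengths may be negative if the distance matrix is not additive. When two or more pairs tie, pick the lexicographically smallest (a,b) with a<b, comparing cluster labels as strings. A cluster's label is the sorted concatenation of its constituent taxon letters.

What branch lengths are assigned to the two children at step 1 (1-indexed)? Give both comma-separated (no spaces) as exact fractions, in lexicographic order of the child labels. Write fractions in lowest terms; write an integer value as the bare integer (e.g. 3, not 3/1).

1. join E+O (d=32, Q=-184) ⇒ EO; edges |E|=8, |O|=24
  updated: d(EO,F)=63/2, d(EO,K)=57/2
2. join EO+F (d=63/2, Q=-97) ⇒ EFO; edges |EO|=23/2, |F|=20
  updated: d(EFO,K)=17
3. join EFO+K (d=17) ⇒ EFKO; edges |EFO|=17/2, |K|=17/2
final tree: (((E:8,O:24):23/2,F:20):17/2,K:17/2)
total length: 161/2

8,24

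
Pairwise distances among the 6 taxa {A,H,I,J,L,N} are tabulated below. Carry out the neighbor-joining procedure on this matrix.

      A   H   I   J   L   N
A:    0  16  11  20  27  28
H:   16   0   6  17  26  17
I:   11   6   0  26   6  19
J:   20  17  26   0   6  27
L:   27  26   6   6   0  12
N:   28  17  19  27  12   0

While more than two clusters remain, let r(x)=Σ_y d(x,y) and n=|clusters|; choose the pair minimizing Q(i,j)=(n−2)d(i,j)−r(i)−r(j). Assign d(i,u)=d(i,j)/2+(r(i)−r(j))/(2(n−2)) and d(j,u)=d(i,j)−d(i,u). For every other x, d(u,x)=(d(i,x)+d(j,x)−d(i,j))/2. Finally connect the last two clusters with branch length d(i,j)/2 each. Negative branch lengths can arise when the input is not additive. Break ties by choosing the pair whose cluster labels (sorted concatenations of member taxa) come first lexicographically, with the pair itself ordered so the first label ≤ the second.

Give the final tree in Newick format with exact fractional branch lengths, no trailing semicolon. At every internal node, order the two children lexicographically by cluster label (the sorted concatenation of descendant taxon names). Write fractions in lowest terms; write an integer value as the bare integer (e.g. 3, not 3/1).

(((A:161/16,I:15/16):19/16,H:69/16):83/32,((J:43/8,L:5/8):25/4,N:41/4):83/32)

iteration 1: select J,L (d=6, Q=-149); attach at lengths (43/8, 5/8); label the merged cluster JL
  updated: d(A,JL)=41/2, d(H,JL)=37/2, d(I,JL)=13, d(JL,N)=33/2
iteration 2: select JL,N (d=33/2, Q=-199/2); attach at lengths (25/4, 41/4); label the merged cluster JLN
  updated: d(A,JLN)=16, d(H,JLN)=19/2, d(I,JLN)=31/4
iteration 3: select A,I (d=11, Q=-183/4); attach at lengths (161/16, 15/16); label the merged cluster AI
  updated: d(AI,H)=11/2, d(AI,JLN)=51/8
iteration 4: select AI,H (d=11/2, Q=-171/8); attach at lengths (19/16, 69/16); label the merged cluster AHI
  updated: d(AHI,JLN)=83/16
iteration 5: select AHI,JLN (d=83/16); attach at lengths (83/32, 83/32); label the merged cluster AHIJLN
final tree: (((A:161/16,I:15/16):19/16,H:69/16):83/32,((J:43/8,L:5/8):25/4,N:41/4):83/32)
total length: 707/16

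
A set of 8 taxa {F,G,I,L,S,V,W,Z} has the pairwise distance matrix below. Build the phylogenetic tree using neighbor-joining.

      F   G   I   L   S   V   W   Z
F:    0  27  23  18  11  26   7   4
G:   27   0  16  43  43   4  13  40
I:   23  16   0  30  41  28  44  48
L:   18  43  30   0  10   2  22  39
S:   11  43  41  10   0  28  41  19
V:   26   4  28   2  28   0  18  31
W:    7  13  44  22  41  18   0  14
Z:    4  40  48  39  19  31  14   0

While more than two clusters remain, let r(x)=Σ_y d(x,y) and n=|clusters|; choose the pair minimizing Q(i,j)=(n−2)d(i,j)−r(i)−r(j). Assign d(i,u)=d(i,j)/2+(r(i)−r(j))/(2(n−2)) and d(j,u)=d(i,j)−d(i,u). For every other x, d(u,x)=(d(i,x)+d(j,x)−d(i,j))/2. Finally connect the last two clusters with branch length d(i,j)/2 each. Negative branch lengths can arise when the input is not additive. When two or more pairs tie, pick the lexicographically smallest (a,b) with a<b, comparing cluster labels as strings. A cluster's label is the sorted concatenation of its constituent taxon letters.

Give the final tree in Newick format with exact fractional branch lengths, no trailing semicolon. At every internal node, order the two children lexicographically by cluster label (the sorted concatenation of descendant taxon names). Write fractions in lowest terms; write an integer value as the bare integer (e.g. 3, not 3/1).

step 1: merge (G,I) at d=16, Q=-320; branch lengths G→13/3, I→35/3; new cluster GI
  updated: d(F,GI)=17, d(GI,L)=57/2, d(GI,S)=34, d(GI,V)=8, d(GI,W)=41/2, d(GI,Z)=36
step 2: merge (L,V) at d=2, Q=-445/2; branch lengths L→33/20, V→7/20; new cluster LV
  updated: d(F,LV)=21, d(GI,LV)=69/4, d(LV,S)=18, d(LV,W)=19, d(LV,Z)=34
step 3: merge (GI,LV) at d=69/4, Q=-165; branch lengths GI→169/16, LV→107/16; new cluster GILV
  updated: d(F,GILV)=83/8, d(GILV,S)=139/8, d(GILV,W)=89/8, d(GILV,Z)=211/8
step 4: merge (GILV,W) at d=89/8, Q=-105; branch lengths GILV→17/4, W→55/8; new cluster GILVW
  updated: d(F,GILVW)=25/8, d(GILVW,S)=189/8, d(GILVW,Z)=117/8
step 5: merge (F,GILVW) at d=25/8, Q=-213/4; branch lengths F→-17/4, GILVW→59/8; new cluster FGILVW
  updated: d(FGILVW,S)=63/4, d(FGILVW,Z)=31/4
step 6: merge (FGILVW,S) at d=63/4, Q=-85/2; branch lengths FGILVW→9/4, S→27/2; new cluster FGILSVW
  updated: d(FGILSVW,Z)=11/2
step 7: merge (FGILSVW,Z) at d=11/2; branch lengths FGILSVW→11/4, Z→11/4; new cluster FGILSVWZ
final tree: (((F:-17/4,(((G:13/3,I:35/3):169/16,(L:33/20,V:7/20):107/16):17/4,W:55/8):59/8):9/4,S:27/2):11/4,Z:11/4)
total length: 283/4

(((F:-17/4,(((G:13/3,I:35/3):169/16,(L:33/20,V:7/20):107/16):17/4,W:55/8):59/8):9/4,S:27/2):11/4,Z:11/4)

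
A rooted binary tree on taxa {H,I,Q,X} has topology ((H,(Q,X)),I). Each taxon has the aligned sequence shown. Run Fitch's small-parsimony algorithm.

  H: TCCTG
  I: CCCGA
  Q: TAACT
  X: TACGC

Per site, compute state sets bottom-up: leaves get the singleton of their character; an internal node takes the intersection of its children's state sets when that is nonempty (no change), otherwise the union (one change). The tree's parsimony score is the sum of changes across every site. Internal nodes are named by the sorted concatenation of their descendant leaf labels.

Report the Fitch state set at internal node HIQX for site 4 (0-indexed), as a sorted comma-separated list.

QX@0: {T} ∩ {T} = {T} (intersection, +0)
HQX@0: {T} ∩ {T} = {T} (intersection, +0)
HIQX@0: {T} ∪ {C} = {C,T} (union, +1)
QX@1: {A} ∩ {A} = {A} (intersection, +0)
HQX@1: {C} ∪ {A} = {A,C} (union, +1)
HIQX@1: {A,C} ∩ {C} = {C} (intersection, +0)
QX@2: {A} ∪ {C} = {A,C} (union, +1)
HQX@2: {C} ∩ {A,C} = {C} (intersection, +0)
HIQX@2: {C} ∩ {C} = {C} (intersection, +0)
QX@3: {C} ∪ {G} = {C,G} (union, +1)
HQX@3: {T} ∪ {C,G} = {C,G,T} (union, +1)
HIQX@3: {C,G,T} ∩ {G} = {G} (intersection, +0)
QX@4: {T} ∪ {C} = {C,T} (union, +1)
HQX@4: {G} ∪ {C,T} = {C,G,T} (union, +1)
HIQX@4: {C,G,T} ∪ {A} = {A,C,G,T} (union, +1)
per-site changes: [1, 1, 1, 2, 3]; total = 8

A,C,G,T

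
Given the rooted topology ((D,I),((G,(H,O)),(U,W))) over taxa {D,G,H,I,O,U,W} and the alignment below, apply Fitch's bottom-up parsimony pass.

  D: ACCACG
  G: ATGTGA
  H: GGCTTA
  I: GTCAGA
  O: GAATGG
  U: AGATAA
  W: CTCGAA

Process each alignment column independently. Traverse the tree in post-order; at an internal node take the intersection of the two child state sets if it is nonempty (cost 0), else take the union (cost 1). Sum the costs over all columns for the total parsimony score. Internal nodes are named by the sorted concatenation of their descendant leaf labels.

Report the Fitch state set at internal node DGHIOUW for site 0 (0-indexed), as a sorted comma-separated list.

A

DI@0: {A} ∪ {G} = {A,G} (union, +1)
HO@0: {G} ∩ {G} = {G} (intersection, +0)
GHO@0: {A} ∪ {G} = {A,G} (union, +1)
UW@0: {A} ∪ {C} = {A,C} (union, +1)
GHOUW@0: {A,G} ∩ {A,C} = {A} (intersection, +0)
DGHIOUW@0: {A,G} ∩ {A} = {A} (intersection, +0)
DI@1: {C} ∪ {T} = {C,T} (union, +1)
HO@1: {G} ∪ {A} = {A,G} (union, +1)
GHO@1: {T} ∪ {A,G} = {A,G,T} (union, +1)
UW@1: {G} ∪ {T} = {G,T} (union, +1)
GHOUW@1: {A,G,T} ∩ {G,T} = {G,T} (intersection, +0)
DGHIOUW@1: {C,T} ∩ {G,T} = {T} (intersection, +0)
DI@2: {C} ∩ {C} = {C} (intersection, +0)
HO@2: {C} ∪ {A} = {A,C} (union, +1)
GHO@2: {G} ∪ {A,C} = {A,C,G} (union, +1)
UW@2: {A} ∪ {C} = {A,C} (union, +1)
GHOUW@2: {A,C,G} ∩ {A,C} = {A,C} (intersection, +0)
DGHIOUW@2: {C} ∩ {A,C} = {C} (intersection, +0)
DI@3: {A} ∩ {A} = {A} (intersection, +0)
HO@3: {T} ∩ {T} = {T} (intersection, +0)
GHO@3: {T} ∩ {T} = {T} (intersection, +0)
UW@3: {T} ∪ {G} = {G,T} (union, +1)
GHOUW@3: {T} ∩ {G,T} = {T} (intersection, +0)
DGHIOUW@3: {A} ∪ {T} = {A,T} (union, +1)
DI@4: {C} ∪ {G} = {C,G} (union, +1)
HO@4: {T} ∪ {G} = {G,T} (union, +1)
GHO@4: {G} ∩ {G,T} = {G} (intersection, +0)
UW@4: {A} ∩ {A} = {A} (intersection, +0)
GHOUW@4: {G} ∪ {A} = {A,G} (union, +1)
DGHIOUW@4: {C,G} ∩ {A,G} = {G} (intersection, +0)
DI@5: {G} ∪ {A} = {A,G} (union, +1)
HO@5: {A} ∪ {G} = {A,G} (union, +1)
GHO@5: {A} ∩ {A,G} = {A} (intersection, +0)
UW@5: {A} ∩ {A} = {A} (intersection, +0)
GHOUW@5: {A} ∩ {A} = {A} (intersection, +0)
DGHIOUW@5: {A,G} ∩ {A} = {A} (intersection, +0)
per-site changes: [3, 4, 3, 2, 3, 2]; total = 17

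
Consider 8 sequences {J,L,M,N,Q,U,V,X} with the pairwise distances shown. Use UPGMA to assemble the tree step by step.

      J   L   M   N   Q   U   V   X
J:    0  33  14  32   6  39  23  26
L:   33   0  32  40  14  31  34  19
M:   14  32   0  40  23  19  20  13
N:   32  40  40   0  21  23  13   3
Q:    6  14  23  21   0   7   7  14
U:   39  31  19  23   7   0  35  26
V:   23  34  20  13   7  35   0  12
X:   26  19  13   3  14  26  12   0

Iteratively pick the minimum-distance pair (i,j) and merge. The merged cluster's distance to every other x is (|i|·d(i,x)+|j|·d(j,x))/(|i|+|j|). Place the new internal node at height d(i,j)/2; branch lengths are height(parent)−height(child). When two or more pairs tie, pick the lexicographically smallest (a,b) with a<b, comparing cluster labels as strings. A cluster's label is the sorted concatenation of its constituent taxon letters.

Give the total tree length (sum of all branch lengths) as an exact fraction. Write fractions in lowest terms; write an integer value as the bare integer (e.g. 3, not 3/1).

143/2

step 1: merge (N,X) at d=3; branch lengths N→3/2, X→3/2; new cluster NX
  updated: d(J,NX)=29, d(L,NX)=59/2, d(M,NX)=53/2, d(NX,Q)=35/2, d(NX,U)=49/2, d(NX,V)=25/2
step 2: merge (J,Q) at d=6; branch lengths J→3, Q→3; new cluster JQ
  updated: d(JQ,L)=47/2, d(JQ,M)=37/2, d(JQ,NX)=93/4, d(JQ,U)=23, d(JQ,V)=15
step 3: merge (NX,V) at d=25/2; branch lengths NX→19/4, V→25/4; new cluster NVX
  updated: d(JQ,NVX)=41/2, d(L,NVX)=31, d(M,NVX)=73/3, d(NVX,U)=28
step 4: merge (JQ,M) at d=37/2; branch lengths JQ→25/4, M→37/4; new cluster JMQ
  updated: d(JMQ,L)=79/3, d(JMQ,NVX)=196/9, d(JMQ,U)=65/3
step 5: merge (JMQ,U) at d=65/3; branch lengths JMQ→19/12, U→65/6; new cluster JMQU
  updated: d(JMQU,L)=55/2, d(JMQU,NVX)=70/3
step 6: merge (JMQU,NVX) at d=70/3; branch lengths JMQU→5/6, NVX→65/12; new cluster JMNQUVX
  updated: d(JMNQUVX,L)=29
step 7: merge (JMNQUVX,L) at d=29; branch lengths JMNQUVX→17/6, L→29/2; new cluster JLMNQUVX
final tree: (((((J:3,Q:3):25/4,M:37/4):19/12,U:65/6):5/6,((N:3/2,X:3/2):19/4,V:25/4):65/12):17/6,L:29/2)
total length: 143/2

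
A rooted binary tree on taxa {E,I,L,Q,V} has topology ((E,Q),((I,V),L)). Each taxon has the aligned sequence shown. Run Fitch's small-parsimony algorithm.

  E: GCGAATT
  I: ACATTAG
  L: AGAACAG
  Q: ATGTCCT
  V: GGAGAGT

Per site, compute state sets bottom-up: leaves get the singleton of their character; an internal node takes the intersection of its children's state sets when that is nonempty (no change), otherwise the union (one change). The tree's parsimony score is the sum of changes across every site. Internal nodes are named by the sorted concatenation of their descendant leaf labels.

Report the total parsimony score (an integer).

17

EQ@0: {G} ∪ {A} = {A,G} (union, +1)
IV@0: {A} ∪ {G} = {A,G} (union, +1)
ILV@0: {A,G} ∩ {A} = {A} (intersection, +0)
EILQV@0: {A,G} ∩ {A} = {A} (intersection, +0)
EQ@1: {C} ∪ {T} = {C,T} (union, +1)
IV@1: {C} ∪ {G} = {C,G} (union, +1)
ILV@1: {C,G} ∩ {G} = {G} (intersection, +0)
EILQV@1: {C,T} ∪ {G} = {C,G,T} (union, +1)
EQ@2: {G} ∩ {G} = {G} (intersection, +0)
IV@2: {A} ∩ {A} = {A} (intersection, +0)
ILV@2: {A} ∩ {A} = {A} (intersection, +0)
EILQV@2: {G} ∪ {A} = {A,G} (union, +1)
EQ@3: {A} ∪ {T} = {A,T} (union, +1)
IV@3: {T} ∪ {G} = {G,T} (union, +1)
ILV@3: {G,T} ∪ {A} = {A,G,T} (union, +1)
EILQV@3: {A,T} ∩ {A,G,T} = {A,T} (intersection, +0)
EQ@4: {A} ∪ {C} = {A,C} (union, +1)
IV@4: {T} ∪ {A} = {A,T} (union, +1)
ILV@4: {A,T} ∪ {C} = {A,C,T} (union, +1)
EILQV@4: {A,C} ∩ {A,C,T} = {A,C} (intersection, +0)
EQ@5: {T} ∪ {C} = {C,T} (union, +1)
IV@5: {A} ∪ {G} = {A,G} (union, +1)
ILV@5: {A,G} ∩ {A} = {A} (intersection, +0)
EILQV@5: {C,T} ∪ {A} = {A,C,T} (union, +1)
EQ@6: {T} ∩ {T} = {T} (intersection, +0)
IV@6: {G} ∪ {T} = {G,T} (union, +1)
ILV@6: {G,T} ∩ {G} = {G} (intersection, +0)
EILQV@6: {T} ∪ {G} = {G,T} (union, +1)
per-site changes: [2, 3, 1, 3, 3, 3, 2]; total = 17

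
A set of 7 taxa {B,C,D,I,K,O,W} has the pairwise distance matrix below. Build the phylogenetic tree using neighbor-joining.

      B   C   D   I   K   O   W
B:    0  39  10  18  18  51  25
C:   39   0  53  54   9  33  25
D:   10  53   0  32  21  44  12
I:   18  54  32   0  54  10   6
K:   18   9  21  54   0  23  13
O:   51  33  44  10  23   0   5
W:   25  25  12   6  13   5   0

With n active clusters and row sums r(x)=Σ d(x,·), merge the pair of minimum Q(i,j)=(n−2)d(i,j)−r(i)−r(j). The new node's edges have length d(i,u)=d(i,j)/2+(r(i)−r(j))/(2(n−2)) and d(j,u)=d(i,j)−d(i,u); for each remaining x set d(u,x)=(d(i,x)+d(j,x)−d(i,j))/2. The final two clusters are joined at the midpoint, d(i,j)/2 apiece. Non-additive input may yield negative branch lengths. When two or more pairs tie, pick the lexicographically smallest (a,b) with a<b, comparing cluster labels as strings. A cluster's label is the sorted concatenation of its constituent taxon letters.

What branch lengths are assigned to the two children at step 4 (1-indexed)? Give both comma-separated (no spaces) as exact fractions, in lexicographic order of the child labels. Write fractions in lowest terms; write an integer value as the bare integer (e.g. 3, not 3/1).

1. join C+K (d=9, Q=-306) ⇒ CK; edges |C|=12, |K|=-3
  updated: d(B,CK)=24, d(CK,D)=65/2, d(CK,I)=99/2, d(CK,O)=47/2, d(CK,W)=29/2
2. join B+D (d=10, Q=-437/2) ⇒ BD; edges |B|=75/16, |D|=85/16
  updated: d(BD,CK)=93/4, d(BD,I)=20, d(BD,O)=85/2, d(BD,W)=27/2
3. join BD+CK (d=93/4, Q=-561/4) ⇒ BCDK; edges |BD|=233/24, |CK|=325/24
  updated: d(BCDK,I)=185/8, d(BCDK,O)=171/8, d(BCDK,W)=19/8
4. join BCDK+W (d=19/8, Q=-111/2) ⇒ BCDKW; edges |BCDK|=153/16, |W|=-115/16
  updated: d(BCDKW,I)=107/8, d(BCDKW,O)=12
5. join BCDKW+I (d=107/8, Q=-283/8) ⇒ BCDIKW; edges |BCDKW|=123/16, |I|=91/16
  updated: d(BCDIKW,O)=69/16
6. join BCDIKW+O (d=69/16) ⇒ BCDIKOW; edges |BCDIKW|=69/32, |O|=69/32
final tree: (((((B:75/16,D:85/16):233/24,(C:12,K:-3):325/24):153/16,W:-115/16):123/16,I:91/16):69/32,O:69/32)
total length: 997/16

153/16,-115/16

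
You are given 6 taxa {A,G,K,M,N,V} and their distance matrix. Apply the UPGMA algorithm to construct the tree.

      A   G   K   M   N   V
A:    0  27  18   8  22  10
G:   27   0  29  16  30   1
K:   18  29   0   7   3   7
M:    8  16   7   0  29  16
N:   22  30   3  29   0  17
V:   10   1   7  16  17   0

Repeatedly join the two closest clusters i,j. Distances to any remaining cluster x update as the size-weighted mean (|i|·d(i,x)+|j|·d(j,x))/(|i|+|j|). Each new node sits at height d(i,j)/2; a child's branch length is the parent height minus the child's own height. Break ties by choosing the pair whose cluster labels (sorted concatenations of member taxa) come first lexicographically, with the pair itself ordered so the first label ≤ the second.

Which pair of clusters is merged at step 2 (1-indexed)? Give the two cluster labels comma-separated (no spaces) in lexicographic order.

step 1: merge (G,V) at d=1; branch lengths G→1/2, V→1/2; new cluster GV
  updated: d(A,GV)=37/2, d(GV,K)=18, d(GV,M)=16, d(GV,N)=47/2
step 2: merge (K,N) at d=3; branch lengths K→3/2, N→3/2; new cluster KN
  updated: d(A,KN)=20, d(GV,KN)=83/4, d(KN,M)=18
step 3: merge (A,M) at d=8; branch lengths A→4, M→4; new cluster AM
  updated: d(AM,GV)=69/4, d(AM,KN)=19
step 4: merge (AM,GV) at d=69/4; branch lengths AM→37/8, GV→65/8; new cluster AGMV
  updated: d(AGMV,KN)=159/8
step 5: merge (AGMV,KN) at d=159/8; branch lengths AGMV→21/16, KN→135/16; new cluster AGKMNV
final tree: (((A:4,M:4):37/8,(G:1/2,V:1/2):65/8):21/16,(K:3/2,N:3/2):135/16)
total length: 69/2

K,N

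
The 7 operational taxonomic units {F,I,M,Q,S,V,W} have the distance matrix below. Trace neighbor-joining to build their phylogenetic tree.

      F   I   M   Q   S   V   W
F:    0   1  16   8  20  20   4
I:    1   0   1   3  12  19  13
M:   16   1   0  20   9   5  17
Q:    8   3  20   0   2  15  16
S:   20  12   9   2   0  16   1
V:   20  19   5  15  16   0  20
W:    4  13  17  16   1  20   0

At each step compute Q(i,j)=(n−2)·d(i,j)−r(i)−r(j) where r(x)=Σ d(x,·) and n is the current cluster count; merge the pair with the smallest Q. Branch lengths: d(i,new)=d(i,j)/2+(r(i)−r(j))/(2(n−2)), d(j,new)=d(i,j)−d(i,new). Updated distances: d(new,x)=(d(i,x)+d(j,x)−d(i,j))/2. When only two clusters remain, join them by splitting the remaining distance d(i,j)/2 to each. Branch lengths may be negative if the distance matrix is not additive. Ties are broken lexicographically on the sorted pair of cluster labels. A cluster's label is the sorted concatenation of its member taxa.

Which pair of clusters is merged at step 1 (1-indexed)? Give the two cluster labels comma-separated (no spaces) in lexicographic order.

step 1: merge (M,V) at d=5, Q=-138; branch lengths M→-1/5, V→26/5; new cluster MV
  updated: d(F,MV)=31/2, d(I,MV)=15/2, d(MV,Q)=15, d(MV,S)=10, d(MV,W)=16
step 2: merge (S,W) at d=1, Q=-91; branch lengths S→-1/8, W→9/8; new cluster SW
  updated: d(F,SW)=23/2, d(I,SW)=12, d(MV,SW)=25/2, d(Q,SW)=17/2
step 3: merge (MV,SW) at d=25/2, Q=-115/2; branch lengths MV→29/4, SW→21/4; new cluster MSVW
  updated: d(F,MSVW)=29/4, d(I,MSVW)=7/2, d(MSVW,Q)=11/2
step 4: merge (F,I) at d=1, Q=-87/4; branch lengths F→43/16, I→-27/16; new cluster FI
  updated: d(FI,MSVW)=39/8, d(FI,Q)=5
step 5: merge (FI,MSVW) at d=39/8, Q=-123/8; branch lengths FI→35/16, MSVW→43/16; new cluster FIMSVW
  updated: d(FIMSVW,Q)=45/16
step 6: merge (FIMSVW,Q) at d=45/16; branch lengths FIMSVW→45/32, Q→45/32; new cluster FIMQSVW
final tree: (((F:43/16,I:-27/16):35/16,((M:-1/5,V:26/5):29/4,(S:-1/8,W:9/8):21/4):43/16):45/32,Q:45/32)
total length: 435/16

M,V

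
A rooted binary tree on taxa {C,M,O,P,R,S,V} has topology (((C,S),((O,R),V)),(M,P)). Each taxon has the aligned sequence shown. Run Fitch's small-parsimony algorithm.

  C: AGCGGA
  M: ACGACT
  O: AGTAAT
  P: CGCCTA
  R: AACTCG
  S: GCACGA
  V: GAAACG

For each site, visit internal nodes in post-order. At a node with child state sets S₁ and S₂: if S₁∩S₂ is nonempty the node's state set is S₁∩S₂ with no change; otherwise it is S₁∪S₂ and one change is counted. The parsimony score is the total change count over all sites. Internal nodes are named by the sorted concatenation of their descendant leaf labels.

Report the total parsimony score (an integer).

21

[col 0] CS: children C:{A}, S:{G} ∪→ {A,G}; cost 1
[col 0] OR: children O:{A}, R:{A} ∩→ {A}; cost 0
[col 0] ORV: children OR:{A}, V:{G} ∪→ {A,G}; cost 1
[col 0] CORSV: children CS:{A,G}, ORV:{A,G} ∩→ {A,G}; cost 0
[col 0] MP: children M:{A}, P:{C} ∪→ {A,C}; cost 1
[col 0] CMOPRSV: children CORSV:{A,G}, MP:{A,C} ∩→ {A}; cost 0
[col 1] CS: children C:{G}, S:{C} ∪→ {C,G}; cost 1
[col 1] OR: children O:{G}, R:{A} ∪→ {A,G}; cost 1
[col 1] ORV: children OR:{A,G}, V:{A} ∩→ {A}; cost 0
[col 1] CORSV: children CS:{C,G}, ORV:{A} ∪→ {A,C,G}; cost 1
[col 1] MP: children M:{C}, P:{G} ∪→ {C,G}; cost 1
[col 1] CMOPRSV: children CORSV:{A,C,G}, MP:{C,G} ∩→ {C,G}; cost 0
[col 2] CS: children C:{C}, S:{A} ∪→ {A,C}; cost 1
[col 2] OR: children O:{T}, R:{C} ∪→ {C,T}; cost 1
[col 2] ORV: children OR:{C,T}, V:{A} ∪→ {A,C,T}; cost 1
[col 2] CORSV: children CS:{A,C}, ORV:{A,C,T} ∩→ {A,C}; cost 0
[col 2] MP: children M:{G}, P:{C} ∪→ {C,G}; cost 1
[col 2] CMOPRSV: children CORSV:{A,C}, MP:{C,G} ∩→ {C}; cost 0
[col 3] CS: children C:{G}, S:{C} ∪→ {C,G}; cost 1
[col 3] OR: children O:{A}, R:{T} ∪→ {A,T}; cost 1
[col 3] ORV: children OR:{A,T}, V:{A} ∩→ {A}; cost 0
[col 3] CORSV: children CS:{C,G}, ORV:{A} ∪→ {A,C,G}; cost 1
[col 3] MP: children M:{A}, P:{C} ∪→ {A,C}; cost 1
[col 3] CMOPRSV: children CORSV:{A,C,G}, MP:{A,C} ∩→ {A,C}; cost 0
[col 4] CS: children C:{G}, S:{G} ∩→ {G}; cost 0
[col 4] OR: children O:{A}, R:{C} ∪→ {A,C}; cost 1
[col 4] ORV: children OR:{A,C}, V:{C} ∩→ {C}; cost 0
[col 4] CORSV: children CS:{G}, ORV:{C} ∪→ {C,G}; cost 1
[col 4] MP: children M:{C}, P:{T} ∪→ {C,T}; cost 1
[col 4] CMOPRSV: children CORSV:{C,G}, MP:{C,T} ∩→ {C}; cost 0
[col 5] CS: children C:{A}, S:{A} ∩→ {A}; cost 0
[col 5] OR: children O:{T}, R:{G} ∪→ {G,T}; cost 1
[col 5] ORV: children OR:{G,T}, V:{G} ∩→ {G}; cost 0
[col 5] CORSV: children CS:{A}, ORV:{G} ∪→ {A,G}; cost 1
[col 5] MP: children M:{T}, P:{A} ∪→ {A,T}; cost 1
[col 5] CMOPRSV: children CORSV:{A,G}, MP:{A,T} ∩→ {A}; cost 0
per-site changes: [3, 4, 4, 4, 3, 3]; total = 21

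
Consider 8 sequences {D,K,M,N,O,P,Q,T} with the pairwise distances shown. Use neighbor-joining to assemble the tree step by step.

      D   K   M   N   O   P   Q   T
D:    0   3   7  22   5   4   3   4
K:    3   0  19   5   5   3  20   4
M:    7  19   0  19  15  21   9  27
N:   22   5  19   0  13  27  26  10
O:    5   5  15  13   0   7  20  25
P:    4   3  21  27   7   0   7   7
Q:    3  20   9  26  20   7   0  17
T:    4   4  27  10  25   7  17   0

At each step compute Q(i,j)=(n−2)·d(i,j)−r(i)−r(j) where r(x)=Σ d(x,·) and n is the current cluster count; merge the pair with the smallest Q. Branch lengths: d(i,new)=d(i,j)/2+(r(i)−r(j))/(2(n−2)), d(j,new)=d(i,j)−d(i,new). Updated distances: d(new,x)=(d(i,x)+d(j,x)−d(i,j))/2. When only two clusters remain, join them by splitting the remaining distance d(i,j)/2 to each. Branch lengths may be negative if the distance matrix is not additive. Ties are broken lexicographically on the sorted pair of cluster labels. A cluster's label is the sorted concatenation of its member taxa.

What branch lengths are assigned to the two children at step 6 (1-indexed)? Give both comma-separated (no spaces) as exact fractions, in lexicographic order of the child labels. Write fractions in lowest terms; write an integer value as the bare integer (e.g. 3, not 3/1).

iteration 1: select M,Q (d=9, Q=-165); attach at lengths (23/4, 13/4); label the merged cluster MQ
  updated: d(D,MQ)=1/2, d(K,MQ)=15, d(MQ,N)=18, d(MQ,O)=13, d(MQ,P)=19/2, d(MQ,T)=35/2
iteration 2: select N,T (d=10, Q=-225/2); attach at lengths (31/4, 9/4); label the merged cluster NT
  updated: d(D,NT)=8, d(K,NT)=-1/2, d(MQ,NT)=51/4, d(NT,O)=14, d(NT,P)=12
iteration 3: select K,NT (d=-1/2, Q=-295/4); attach at lengths (-91/32, 75/32); label the merged cluster KNT
  updated: d(D,KNT)=23/4, d(KNT,MQ)=113/8, d(KNT,O)=39/4, d(KNT,P)=31/4
iteration 4: select D,MQ (d=1/2, Q=-407/8); attach at lengths (-163/48, 187/48); label the merged cluster DMQ
  updated: d(DMQ,KNT)=155/16, d(DMQ,O)=35/4, d(DMQ,P)=13/2
iteration 5: select DMQ,P (d=13/2, Q=-531/16); attach at lengths (267/64, 149/64); label the merged cluster DMPQ
  updated: d(DMPQ,KNT)=175/32, d(DMPQ,O)=37/8
iteration 6: select DMPQ,KNT (d=175/32, Q=-635/32); attach at lengths (11/64, 339/64); label the merged cluster DKMNPQT
  updated: d(DKMNPQT,O)=285/64
iteration 7: select DKMNPQT,O (d=285/64); attach at lengths (285/128, 285/128); label the merged cluster DKMNOPQT
final tree: ((((D:-163/48,(M:23/4,Q:13/4):187/48):267/64,P:149/64):11/64,(K:-91/32,(N:31/4,T:9/4):75/32):339/64):285/128,O:285/128)
total length: 2267/64

11/64,339/64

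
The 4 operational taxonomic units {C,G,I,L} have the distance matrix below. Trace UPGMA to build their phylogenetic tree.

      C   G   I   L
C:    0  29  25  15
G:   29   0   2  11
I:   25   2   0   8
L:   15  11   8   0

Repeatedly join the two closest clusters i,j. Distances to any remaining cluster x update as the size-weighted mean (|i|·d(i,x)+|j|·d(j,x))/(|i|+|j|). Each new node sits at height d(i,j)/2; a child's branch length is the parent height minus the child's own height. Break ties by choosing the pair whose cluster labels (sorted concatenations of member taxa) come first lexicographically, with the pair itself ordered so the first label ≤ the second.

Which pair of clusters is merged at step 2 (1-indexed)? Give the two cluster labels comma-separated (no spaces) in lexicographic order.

GI,L

iteration 1: select G,I (d=2); attach at lengths (1, 1); label the merged cluster GI
  updated: d(C,GI)=27, d(GI,L)=19/2
iteration 2: select GI,L (d=19/2); attach at lengths (15/4, 19/4); label the merged cluster GIL
  updated: d(C,GIL)=23
iteration 3: select C,GIL (d=23); attach at lengths (23/2, 27/4); label the merged cluster CGIL
final tree: (C:23/2,((G:1,I:1):15/4,L:19/4):27/4)
total length: 115/4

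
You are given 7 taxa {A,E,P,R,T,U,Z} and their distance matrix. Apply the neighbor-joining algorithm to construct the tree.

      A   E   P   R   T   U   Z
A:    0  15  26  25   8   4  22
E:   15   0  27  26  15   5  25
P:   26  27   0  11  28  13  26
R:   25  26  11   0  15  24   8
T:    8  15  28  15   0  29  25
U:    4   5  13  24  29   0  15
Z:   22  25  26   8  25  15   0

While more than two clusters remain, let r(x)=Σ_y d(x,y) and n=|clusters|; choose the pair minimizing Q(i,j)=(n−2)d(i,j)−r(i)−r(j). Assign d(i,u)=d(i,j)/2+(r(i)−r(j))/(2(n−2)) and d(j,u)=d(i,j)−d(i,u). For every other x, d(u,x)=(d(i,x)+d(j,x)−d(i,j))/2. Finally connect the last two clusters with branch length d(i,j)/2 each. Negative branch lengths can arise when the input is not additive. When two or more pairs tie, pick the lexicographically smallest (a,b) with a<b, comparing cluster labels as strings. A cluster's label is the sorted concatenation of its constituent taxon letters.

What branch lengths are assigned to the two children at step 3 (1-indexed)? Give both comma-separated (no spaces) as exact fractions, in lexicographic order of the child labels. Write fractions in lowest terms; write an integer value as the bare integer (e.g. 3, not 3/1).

1. join R+Z (d=8, Q=-190) ⇒ RZ; edges |R|=14/5, |Z|=26/5
  updated: d(A,RZ)=39/2, d(E,RZ)=43/2, d(P,RZ)=29/2, d(RZ,T)=16, d(RZ,U)=31/2
2. join P+RZ (d=29/2, Q=-275/2) ⇒ PRZ; edges |P|=159/16, |RZ|=73/16
  updated: d(A,PRZ)=31/2, d(E,PRZ)=17, d(PRZ,T)=59/4, d(PRZ,U)=7
3. join A+T (d=8, Q=-341/4) ⇒ AT; edges |A|=-1/24, |T|=193/24
  updated: d(AT,E)=11, d(AT,PRZ)=89/8, d(AT,U)=25/2
4. join AT+PRZ (d=89/8, Q=-95/2) ⇒ APRTZ; edges |AT|=87/16, |PRZ|=91/16
  updated: d(APRTZ,E)=135/16, d(APRTZ,U)=67/16
5. join APRTZ+E (d=135/16, Q=-141/8) ⇒ AEPRTZ; edges |APRTZ|=61/16, |E|=37/8
  updated: d(AEPRTZ,U)=3/8
6. join AEPRTZ+U (d=3/8) ⇒ AEPRTUZ; edges |AEPRTZ|=3/16, |U|=3/16
final tree: ((((A:-1/24,T:193/24):87/16,(P:159/16,(R:14/5,Z:26/5):73/16):91/16):61/16,E:37/8):3/16,U:3/16)
total length: 807/16

-1/24,193/24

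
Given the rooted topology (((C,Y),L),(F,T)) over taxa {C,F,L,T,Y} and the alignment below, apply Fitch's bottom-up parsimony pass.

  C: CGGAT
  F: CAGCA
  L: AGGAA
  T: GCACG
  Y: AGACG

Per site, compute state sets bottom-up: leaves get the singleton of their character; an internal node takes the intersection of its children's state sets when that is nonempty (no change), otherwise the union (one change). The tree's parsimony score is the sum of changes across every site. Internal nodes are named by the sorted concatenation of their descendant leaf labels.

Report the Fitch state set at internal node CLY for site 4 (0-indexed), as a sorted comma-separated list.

A,G,T

[col 0] CY: children C:{C}, Y:{A} ∪→ {A,C}; cost 1
[col 0] CLY: children CY:{A,C}, L:{A} ∩→ {A}; cost 0
[col 0] FT: children F:{C}, T:{G} ∪→ {C,G}; cost 1
[col 0] CFLTY: children CLY:{A}, FT:{C,G} ∪→ {A,C,G}; cost 1
[col 1] CY: children C:{G}, Y:{G} ∩→ {G}; cost 0
[col 1] CLY: children CY:{G}, L:{G} ∩→ {G}; cost 0
[col 1] FT: children F:{A}, T:{C} ∪→ {A,C}; cost 1
[col 1] CFLTY: children CLY:{G}, FT:{A,C} ∪→ {A,C,G}; cost 1
[col 2] CY: children C:{G}, Y:{A} ∪→ {A,G}; cost 1
[col 2] CLY: children CY:{A,G}, L:{G} ∩→ {G}; cost 0
[col 2] FT: children F:{G}, T:{A} ∪→ {A,G}; cost 1
[col 2] CFLTY: children CLY:{G}, FT:{A,G} ∩→ {G}; cost 0
[col 3] CY: children C:{A}, Y:{C} ∪→ {A,C}; cost 1
[col 3] CLY: children CY:{A,C}, L:{A} ∩→ {A}; cost 0
[col 3] FT: children F:{C}, T:{C} ∩→ {C}; cost 0
[col 3] CFLTY: children CLY:{A}, FT:{C} ∪→ {A,C}; cost 1
[col 4] CY: children C:{T}, Y:{G} ∪→ {G,T}; cost 1
[col 4] CLY: children CY:{G,T}, L:{A} ∪→ {A,G,T}; cost 1
[col 4] FT: children F:{A}, T:{G} ∪→ {A,G}; cost 1
[col 4] CFLTY: children CLY:{A,G,T}, FT:{A,G} ∩→ {A,G}; cost 0
per-site changes: [3, 2, 2, 2, 3]; total = 12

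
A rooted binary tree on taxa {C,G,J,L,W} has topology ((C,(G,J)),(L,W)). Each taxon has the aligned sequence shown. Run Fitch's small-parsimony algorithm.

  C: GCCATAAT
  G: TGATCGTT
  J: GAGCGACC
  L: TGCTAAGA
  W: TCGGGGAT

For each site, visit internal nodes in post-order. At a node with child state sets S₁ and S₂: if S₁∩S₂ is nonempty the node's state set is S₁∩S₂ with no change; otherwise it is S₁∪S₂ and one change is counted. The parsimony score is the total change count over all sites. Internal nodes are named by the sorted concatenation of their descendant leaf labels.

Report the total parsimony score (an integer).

[col 0] GJ: children G:{T}, J:{G} ∪→ {G,T}; cost 1
[col 0] CGJ: children C:{G}, GJ:{G,T} ∩→ {G}; cost 0
[col 0] LW: children L:{T}, W:{T} ∩→ {T}; cost 0
[col 0] CGJLW: children CGJ:{G}, LW:{T} ∪→ {G,T}; cost 1
[col 1] GJ: children G:{G}, J:{A} ∪→ {A,G}; cost 1
[col 1] CGJ: children C:{C}, GJ:{A,G} ∪→ {A,C,G}; cost 1
[col 1] LW: children L:{G}, W:{C} ∪→ {C,G}; cost 1
[col 1] CGJLW: children CGJ:{A,C,G}, LW:{C,G} ∩→ {C,G}; cost 0
[col 2] GJ: children G:{A}, J:{G} ∪→ {A,G}; cost 1
[col 2] CGJ: children C:{C}, GJ:{A,G} ∪→ {A,C,G}; cost 1
[col 2] LW: children L:{C}, W:{G} ∪→ {C,G}; cost 1
[col 2] CGJLW: children CGJ:{A,C,G}, LW:{C,G} ∩→ {C,G}; cost 0
[col 3] GJ: children G:{T}, J:{C} ∪→ {C,T}; cost 1
[col 3] CGJ: children C:{A}, GJ:{C,T} ∪→ {A,C,T}; cost 1
[col 3] LW: children L:{T}, W:{G} ∪→ {G,T}; cost 1
[col 3] CGJLW: children CGJ:{A,C,T}, LW:{G,T} ∩→ {T}; cost 0
[col 4] GJ: children G:{C}, J:{G} ∪→ {C,G}; cost 1
[col 4] CGJ: children C:{T}, GJ:{C,G} ∪→ {C,G,T}; cost 1
[col 4] LW: children L:{A}, W:{G} ∪→ {A,G}; cost 1
[col 4] CGJLW: children CGJ:{C,G,T}, LW:{A,G} ∩→ {G}; cost 0
[col 5] GJ: children G:{G}, J:{A} ∪→ {A,G}; cost 1
[col 5] CGJ: children C:{A}, GJ:{A,G} ∩→ {A}; cost 0
[col 5] LW: children L:{A}, W:{G} ∪→ {A,G}; cost 1
[col 5] CGJLW: children CGJ:{A}, LW:{A,G} ∩→ {A}; cost 0
[col 6] GJ: children G:{T}, J:{C} ∪→ {C,T}; cost 1
[col 6] CGJ: children C:{A}, GJ:{C,T} ∪→ {A,C,T}; cost 1
[col 6] LW: children L:{G}, W:{A} ∪→ {A,G}; cost 1
[col 6] CGJLW: children CGJ:{A,C,T}, LW:{A,G} ∩→ {A}; cost 0
[col 7] GJ: children G:{T}, J:{C} ∪→ {C,T}; cost 1
[col 7] CGJ: children C:{T}, GJ:{C,T} ∩→ {T}; cost 0
[col 7] LW: children L:{A}, W:{T} ∪→ {A,T}; cost 1
[col 7] CGJLW: children CGJ:{T}, LW:{A,T} ∩→ {T}; cost 0
per-site changes: [2, 3, 3, 3, 3, 2, 3, 2]; total = 21

21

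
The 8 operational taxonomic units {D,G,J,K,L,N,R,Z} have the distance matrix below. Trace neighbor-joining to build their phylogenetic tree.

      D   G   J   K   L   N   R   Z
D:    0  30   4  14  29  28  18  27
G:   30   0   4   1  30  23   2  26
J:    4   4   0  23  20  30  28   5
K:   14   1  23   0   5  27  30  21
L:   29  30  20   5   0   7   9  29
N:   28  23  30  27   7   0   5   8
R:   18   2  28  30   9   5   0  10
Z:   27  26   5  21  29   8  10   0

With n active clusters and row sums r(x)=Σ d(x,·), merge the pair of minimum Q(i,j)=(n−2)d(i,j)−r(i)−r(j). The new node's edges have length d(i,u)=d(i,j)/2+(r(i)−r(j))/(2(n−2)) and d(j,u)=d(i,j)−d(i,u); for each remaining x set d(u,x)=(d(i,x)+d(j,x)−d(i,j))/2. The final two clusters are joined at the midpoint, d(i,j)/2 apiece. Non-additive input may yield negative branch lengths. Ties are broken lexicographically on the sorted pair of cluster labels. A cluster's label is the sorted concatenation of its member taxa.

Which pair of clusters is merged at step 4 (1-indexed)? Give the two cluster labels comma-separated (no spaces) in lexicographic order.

DGJK,Z

iteration 1: select D,J (d=4, Q=-240); attach at lengths (5, -1); label the merged cluster DJ
  updated: d(DJ,G)=15, d(DJ,K)=33/2, d(DJ,L)=45/2, d(DJ,N)=27, d(DJ,R)=21, d(DJ,Z)=14
iteration 2: select G,K (d=1, Q=-385/2); attach at lengths (3/20, 17/20); label the merged cluster GK
  updated: d(DJ,GK)=61/4, d(GK,L)=17, d(GK,N)=49/2, d(GK,R)=31/2, d(GK,Z)=23
iteration 3: select DJ,GK (d=61/4, Q=-134); attach at lengths (131/16, 113/16); label the merged cluster DGJK
  updated: d(DGJK,L)=97/8, d(DGJK,N)=145/8, d(DGJK,R)=85/8, d(DGJK,Z)=87/8
iteration 4: select DGJK,Z (d=87/8, Q=-77); attach at lengths (53/12, 155/24); label the merged cluster DGJKZ
  updated: d(DGJKZ,L)=121/8, d(DGJKZ,N)=61/8, d(DGJKZ,R)=39/8
iteration 5: select DGJKZ,R (d=39/8, Q=-147/4); attach at lengths (37/8, 1/4); label the merged cluster DGJKRZ
  updated: d(DGJKRZ,L)=77/8, d(DGJKRZ,N)=31/8
iteration 6: select DGJKRZ,L (d=77/8, Q=-41/2); attach at lengths (13/4, 51/8); label the merged cluster DGJKLRZ
  updated: d(DGJKLRZ,N)=5/8
iteration 7: select DGJKLRZ,N (d=5/8); attach at lengths (5/16, 5/16); label the merged cluster DGJKLNRZ
final tree: ((((((D:5,J:-1):131/16,(G:3/20,K:17/20):113/16):53/12,Z:155/24):37/8,R:1/4):13/4,L:51/8):5/16,N:5/16)
total length: 185/4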